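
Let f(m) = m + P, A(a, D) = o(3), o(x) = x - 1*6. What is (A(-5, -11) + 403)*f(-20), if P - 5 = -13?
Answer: -11200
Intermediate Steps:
o(x) = -6 + x (o(x) = x - 6 = -6 + x)
A(a, D) = -3 (A(a, D) = -6 + 3 = -3)
P = -8 (P = 5 - 13 = -8)
f(m) = -8 + m (f(m) = m - 8 = -8 + m)
(A(-5, -11) + 403)*f(-20) = (-3 + 403)*(-8 - 20) = 400*(-28) = -11200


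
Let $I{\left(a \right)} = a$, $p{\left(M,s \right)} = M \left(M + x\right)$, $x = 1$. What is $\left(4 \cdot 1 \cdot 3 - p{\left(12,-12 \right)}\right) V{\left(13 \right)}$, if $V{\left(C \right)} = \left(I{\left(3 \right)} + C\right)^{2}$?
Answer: $-36864$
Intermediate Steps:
$p{\left(M,s \right)} = M \left(1 + M\right)$ ($p{\left(M,s \right)} = M \left(M + 1\right) = M \left(1 + M\right)$)
$V{\left(C \right)} = \left(3 + C\right)^{2}$
$\left(4 \cdot 1 \cdot 3 - p{\left(12,-12 \right)}\right) V{\left(13 \right)} = \left(4 \cdot 1 \cdot 3 - 12 \left(1 + 12\right)\right) \left(3 + 13\right)^{2} = \left(4 \cdot 3 - 12 \cdot 13\right) 16^{2} = \left(12 - 156\right) 256 = \left(-144\right) 256 = -36864$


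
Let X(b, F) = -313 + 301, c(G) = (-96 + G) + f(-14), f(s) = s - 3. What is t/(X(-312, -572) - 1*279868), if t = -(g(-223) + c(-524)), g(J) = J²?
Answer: 12273/69970 ≈ 0.17540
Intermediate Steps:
f(s) = -3 + s
c(G) = -113 + G (c(G) = (-96 + G) + (-3 - 14) = (-96 + G) - 17 = -113 + G)
X(b, F) = -12
t = -49092 (t = -((-223)² + (-113 - 524)) = -(49729 - 637) = -1*49092 = -49092)
t/(X(-312, -572) - 1*279868) = -49092/(-12 - 1*279868) = -49092/(-12 - 279868) = -49092/(-279880) = -49092*(-1/279880) = 12273/69970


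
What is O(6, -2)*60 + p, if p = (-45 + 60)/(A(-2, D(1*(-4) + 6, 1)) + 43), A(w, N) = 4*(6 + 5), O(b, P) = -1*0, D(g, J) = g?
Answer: 5/29 ≈ 0.17241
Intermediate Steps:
O(b, P) = 0
A(w, N) = 44 (A(w, N) = 4*11 = 44)
p = 5/29 (p = (-45 + 60)/(44 + 43) = 15/87 = 15*(1/87) = 5/29 ≈ 0.17241)
O(6, -2)*60 + p = 0*60 + 5/29 = 0 + 5/29 = 5/29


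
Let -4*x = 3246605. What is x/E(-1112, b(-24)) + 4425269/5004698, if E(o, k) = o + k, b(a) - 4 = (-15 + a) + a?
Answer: 8134502755143/11721002716 ≈ 694.01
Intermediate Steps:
b(a) = -11 + 2*a (b(a) = 4 + ((-15 + a) + a) = 4 + (-15 + 2*a) = -11 + 2*a)
x = -3246605/4 (x = -¼*3246605 = -3246605/4 ≈ -8.1165e+5)
E(o, k) = k + o
x/E(-1112, b(-24)) + 4425269/5004698 = -3246605/(4*((-11 + 2*(-24)) - 1112)) + 4425269/5004698 = -3246605/(4*((-11 - 48) - 1112)) + 4425269*(1/5004698) = -3246605/(4*(-59 - 1112)) + 4425269/5004698 = -3246605/4/(-1171) + 4425269/5004698 = -3246605/4*(-1/1171) + 4425269/5004698 = 3246605/4684 + 4425269/5004698 = 8134502755143/11721002716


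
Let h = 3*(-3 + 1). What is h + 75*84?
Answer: 6294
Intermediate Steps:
h = -6 (h = 3*(-2) = -6)
h + 75*84 = -6 + 75*84 = -6 + 6300 = 6294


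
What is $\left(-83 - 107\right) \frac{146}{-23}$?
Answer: $\frac{27740}{23} \approx 1206.1$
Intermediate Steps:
$\left(-83 - 107\right) \frac{146}{-23} = - 190 \cdot 146 \left(- \frac{1}{23}\right) = \left(-190\right) \left(- \frac{146}{23}\right) = \frac{27740}{23}$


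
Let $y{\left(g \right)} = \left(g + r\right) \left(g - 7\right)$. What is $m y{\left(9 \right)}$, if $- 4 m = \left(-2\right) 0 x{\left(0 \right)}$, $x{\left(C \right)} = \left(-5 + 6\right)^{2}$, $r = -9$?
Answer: $0$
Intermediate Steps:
$x{\left(C \right)} = 1$ ($x{\left(C \right)} = 1^{2} = 1$)
$y{\left(g \right)} = \left(-9 + g\right) \left(-7 + g\right)$ ($y{\left(g \right)} = \left(g - 9\right) \left(g - 7\right) = \left(-9 + g\right) \left(-7 + g\right)$)
$m = 0$ ($m = - \frac{\left(-2\right) 0 \cdot 1}{4} = - \frac{0 \cdot 1}{4} = \left(- \frac{1}{4}\right) 0 = 0$)
$m y{\left(9 \right)} = 0 \left(63 + 9^{2} - 144\right) = 0 \left(63 + 81 - 144\right) = 0 \cdot 0 = 0$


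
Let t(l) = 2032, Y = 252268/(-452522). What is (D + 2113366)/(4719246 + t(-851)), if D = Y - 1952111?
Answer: 36485591421/1068241081558 ≈ 0.034155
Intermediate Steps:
Y = -126134/226261 (Y = 252268*(-1/452522) = -126134/226261 ≈ -0.55747)
D = -441686713105/226261 (D = -126134/226261 - 1952111 = -441686713105/226261 ≈ -1.9521e+6)
(D + 2113366)/(4719246 + t(-851)) = (-441686713105/226261 + 2113366)/(4719246 + 2032) = (36485591421/226261)/4721278 = (36485591421/226261)*(1/4721278) = 36485591421/1068241081558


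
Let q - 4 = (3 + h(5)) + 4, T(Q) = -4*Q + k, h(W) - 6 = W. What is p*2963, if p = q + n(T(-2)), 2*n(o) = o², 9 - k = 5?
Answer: 278522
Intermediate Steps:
k = 4 (k = 9 - 1*5 = 9 - 5 = 4)
h(W) = 6 + W
T(Q) = 4 - 4*Q (T(Q) = -4*Q + 4 = 4 - 4*Q)
n(o) = o²/2
q = 22 (q = 4 + ((3 + (6 + 5)) + 4) = 4 + ((3 + 11) + 4) = 4 + (14 + 4) = 4 + 18 = 22)
p = 94 (p = 22 + (4 - 4*(-2))²/2 = 22 + (4 + 8)²/2 = 22 + (½)*12² = 22 + (½)*144 = 22 + 72 = 94)
p*2963 = 94*2963 = 278522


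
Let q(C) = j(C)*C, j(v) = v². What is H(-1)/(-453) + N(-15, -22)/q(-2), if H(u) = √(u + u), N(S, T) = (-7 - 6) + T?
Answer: 35/8 - I*√2/453 ≈ 4.375 - 0.0031219*I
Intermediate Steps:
N(S, T) = -13 + T
H(u) = √2*√u (H(u) = √(2*u) = √2*√u)
q(C) = C³ (q(C) = C²*C = C³)
H(-1)/(-453) + N(-15, -22)/q(-2) = (√2*√(-1))/(-453) + (-13 - 22)/((-2)³) = (√2*I)*(-1/453) - 35/(-8) = (I*√2)*(-1/453) - 35*(-⅛) = -I*√2/453 + 35/8 = 35/8 - I*√2/453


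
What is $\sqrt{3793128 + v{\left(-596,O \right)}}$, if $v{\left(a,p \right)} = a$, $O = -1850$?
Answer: $2 \sqrt{948133} \approx 1947.4$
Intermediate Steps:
$\sqrt{3793128 + v{\left(-596,O \right)}} = \sqrt{3793128 - 596} = \sqrt{3792532} = 2 \sqrt{948133}$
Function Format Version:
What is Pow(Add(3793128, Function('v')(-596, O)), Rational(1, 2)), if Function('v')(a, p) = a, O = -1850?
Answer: Mul(2, Pow(948133, Rational(1, 2))) ≈ 1947.4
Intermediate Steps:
Pow(Add(3793128, Function('v')(-596, O)), Rational(1, 2)) = Pow(Add(3793128, -596), Rational(1, 2)) = Pow(3792532, Rational(1, 2)) = Mul(2, Pow(948133, Rational(1, 2)))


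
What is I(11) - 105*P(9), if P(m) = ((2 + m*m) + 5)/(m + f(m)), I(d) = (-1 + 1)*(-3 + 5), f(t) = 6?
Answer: -616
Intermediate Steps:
I(d) = 0 (I(d) = 0*2 = 0)
P(m) = (7 + m²)/(6 + m) (P(m) = ((2 + m*m) + 5)/(m + 6) = ((2 + m²) + 5)/(6 + m) = (7 + m²)/(6 + m))
I(11) - 105*P(9) = 0 - 105*(7 + 9²)/(6 + 9) = 0 - 105*(7 + 81)/15 = 0 - 7*88 = 0 - 105*88/15 = 0 - 616 = -616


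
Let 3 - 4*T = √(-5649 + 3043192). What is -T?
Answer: -¾ + √3037543/4 ≈ 434.96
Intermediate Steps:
T = ¾ - √3037543/4 (T = ¾ - √(-5649 + 3043192)/4 = ¾ - √3037543/4 ≈ -434.96)
-T = -(¾ - √3037543/4) = -¾ + √3037543/4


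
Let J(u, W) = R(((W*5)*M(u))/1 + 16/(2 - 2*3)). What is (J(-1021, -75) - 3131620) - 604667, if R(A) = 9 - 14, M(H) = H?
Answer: -3736292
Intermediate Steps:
R(A) = -5
J(u, W) = -5
(J(-1021, -75) - 3131620) - 604667 = (-5 - 3131620) - 604667 = -3131625 - 604667 = -3736292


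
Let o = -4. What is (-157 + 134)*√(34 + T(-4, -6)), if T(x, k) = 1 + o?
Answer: -23*√31 ≈ -128.06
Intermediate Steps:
T(x, k) = -3 (T(x, k) = 1 - 4 = -3)
(-157 + 134)*√(34 + T(-4, -6)) = (-157 + 134)*√(34 - 3) = -23*√31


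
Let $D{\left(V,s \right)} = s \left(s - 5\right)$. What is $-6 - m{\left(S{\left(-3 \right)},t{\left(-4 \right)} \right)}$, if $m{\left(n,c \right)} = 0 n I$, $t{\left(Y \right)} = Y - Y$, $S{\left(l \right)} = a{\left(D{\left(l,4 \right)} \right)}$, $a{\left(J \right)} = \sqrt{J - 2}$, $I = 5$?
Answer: $-6$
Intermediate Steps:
$D{\left(V,s \right)} = s \left(-5 + s\right)$
$a{\left(J \right)} = \sqrt{-2 + J}$
$S{\left(l \right)} = i \sqrt{6}$ ($S{\left(l \right)} = \sqrt{-2 + 4 \left(-5 + 4\right)} = \sqrt{-2 + 4 \left(-1\right)} = \sqrt{-2 - 4} = \sqrt{-6} = i \sqrt{6}$)
$t{\left(Y \right)} = 0$
$m{\left(n,c \right)} = 0$ ($m{\left(n,c \right)} = 0 n 5 = 0 \cdot 5 = 0$)
$-6 - m{\left(S{\left(-3 \right)},t{\left(-4 \right)} \right)} = -6 - 0 = -6 + 0 = -6$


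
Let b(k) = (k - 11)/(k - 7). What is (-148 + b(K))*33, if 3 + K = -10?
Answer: -24222/5 ≈ -4844.4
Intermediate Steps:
K = -13 (K = -3 - 10 = -13)
b(k) = (-11 + k)/(-7 + k)
(-148 + b(K))*33 = (-148 + (-11 - 13)/(-7 - 13))*33 = (-148 - 24/(-20))*33 = (-148 - 1/20*(-24))*33 = (-148 + 6/5)*33 = -734/5*33 = -24222/5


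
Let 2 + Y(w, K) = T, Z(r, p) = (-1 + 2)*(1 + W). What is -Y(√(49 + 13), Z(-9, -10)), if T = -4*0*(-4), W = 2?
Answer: 2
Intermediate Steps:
T = 0 (T = 0*(-4) = 0)
Z(r, p) = 3 (Z(r, p) = (-1 + 2)*(1 + 2) = 1*3 = 3)
Y(w, K) = -2 (Y(w, K) = -2 + 0 = -2)
-Y(√(49 + 13), Z(-9, -10)) = -1*(-2) = 2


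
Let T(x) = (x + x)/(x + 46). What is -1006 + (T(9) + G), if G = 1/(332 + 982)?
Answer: -72679913/72270 ≈ -1005.7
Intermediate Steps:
T(x) = 2*x/(46 + x) (T(x) = (2*x)/(46 + x) = 2*x/(46 + x))
G = 1/1314 ≈ 0.00076103
-1006 + (T(9) + G) = -1006 + (2*9/(46 + 9) + 1/1314) = -1006 + (2*9/55 + 1/1314) = -1006 + (2*9*(1/55) + 1/1314) = -1006 + (18/55 + 1/1314) = -1006 + 23707/72270 = -72679913/72270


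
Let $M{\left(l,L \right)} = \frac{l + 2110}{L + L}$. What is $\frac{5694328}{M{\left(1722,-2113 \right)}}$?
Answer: $- \frac{3008028766}{479} \approx -6.2798 \cdot 10^{6}$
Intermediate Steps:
$M{\left(l,L \right)} = \frac{2110 + l}{2 L}$
$\frac{5694328}{M{\left(1722,-2113 \right)}} = \frac{5694328}{\frac{1}{2} \frac{1}{-2113} \left(2110 + 1722\right)} = \frac{5694328}{\frac{1}{2} \left(- \frac{1}{2113}\right) 3832} = \frac{5694328}{- \frac{1916}{2113}} = 5694328 \left(- \frac{2113}{1916}\right) = - \frac{3008028766}{479}$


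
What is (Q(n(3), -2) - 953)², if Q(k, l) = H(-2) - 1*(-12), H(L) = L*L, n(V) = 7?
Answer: 877969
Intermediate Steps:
H(L) = L²
Q(k, l) = 16 (Q(k, l) = (-2)² - 1*(-12) = 4 + 12 = 16)
(Q(n(3), -2) - 953)² = (16 - 953)² = (-937)² = 877969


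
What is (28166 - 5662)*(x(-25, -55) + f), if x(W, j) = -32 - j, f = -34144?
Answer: -767858984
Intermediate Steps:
(28166 - 5662)*(x(-25, -55) + f) = (28166 - 5662)*((-32 - 1*(-55)) - 34144) = 22504*((-32 + 55) - 34144) = 22504*(23 - 34144) = 22504*(-34121) = -767858984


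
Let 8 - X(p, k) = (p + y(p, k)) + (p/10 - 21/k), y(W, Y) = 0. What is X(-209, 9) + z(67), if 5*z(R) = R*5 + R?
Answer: 9619/30 ≈ 320.63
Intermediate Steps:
X(p, k) = 8 + 21/k - 11*p/10 (X(p, k) = 8 - ((p + 0) + (p/10 - 21/k)) = 8 - (p + (p*(⅒) - 21/k)) = 8 - (p + (p/10 - 21/k)) = 8 - (p + (-21/k + p/10)) = 8 - (-21/k + 11*p/10) = 8 + (21/k - 11*p/10) = 8 + 21/k - 11*p/10)
z(R) = 6*R/5 (z(R) = (R*5 + R)/5 = (5*R + R)/5 = (6*R)/5 = 6*R/5)
X(-209, 9) + z(67) = (8 + 21/9 - 11/10*(-209)) + (6/5)*67 = (8 + 21*(⅑) + 2299/10) + 402/5 = (8 + 7/3 + 2299/10) + 402/5 = 7207/30 + 402/5 = 9619/30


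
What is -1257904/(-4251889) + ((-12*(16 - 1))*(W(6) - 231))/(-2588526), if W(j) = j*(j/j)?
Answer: 171328650278/611451401423 ≈ 0.28020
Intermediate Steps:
W(j) = j (W(j) = j*1 = j)
-1257904/(-4251889) + ((-12*(16 - 1))*(W(6) - 231))/(-2588526) = -1257904/(-4251889) + ((-12*(16 - 1))*(6 - 231))/(-2588526) = -1257904*(-1/4251889) + (-12*15*(-225))*(-1/2588526) = 1257904/4251889 - 180*(-225)*(-1/2588526) = 1257904/4251889 + 40500*(-1/2588526) = 1257904/4251889 - 2250/143807 = 171328650278/611451401423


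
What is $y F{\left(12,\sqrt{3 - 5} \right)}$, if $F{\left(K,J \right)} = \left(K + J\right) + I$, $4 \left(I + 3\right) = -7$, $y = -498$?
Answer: $- \frac{7221}{2} - 498 i \sqrt{2} \approx -3610.5 - 704.28 i$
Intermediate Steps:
$I = - \frac{19}{4}$ ($I = -3 + \frac{1}{4} \left(-7\right) = -3 - \frac{7}{4} = - \frac{19}{4} \approx -4.75$)
$F{\left(K,J \right)} = - \frac{19}{4} + J + K$ ($F{\left(K,J \right)} = \left(K + J\right) - \frac{19}{4} = \left(J + K\right) - \frac{19}{4} = - \frac{19}{4} + J + K$)
$y F{\left(12,\sqrt{3 - 5} \right)} = - 498 \left(- \frac{19}{4} + \sqrt{3 - 5} + 12\right) = - 498 \left(- \frac{19}{4} + \sqrt{-2} + 12\right) = - 498 \left(- \frac{19}{4} + i \sqrt{2} + 12\right) = - 498 \left(\frac{29}{4} + i \sqrt{2}\right) = - \frac{7221}{2} - 498 i \sqrt{2}$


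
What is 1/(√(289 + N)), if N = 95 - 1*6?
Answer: √42/126 ≈ 0.051434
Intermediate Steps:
N = 89 (N = 95 - 6 = 89)
1/(√(289 + N)) = 1/(√(289 + 89)) = 1/(√378) = 1/(3*√42) = √42/126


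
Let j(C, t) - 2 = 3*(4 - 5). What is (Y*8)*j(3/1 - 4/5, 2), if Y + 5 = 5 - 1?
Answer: 8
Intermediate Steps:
j(C, t) = -1 (j(C, t) = 2 + 3*(4 - 5) = 2 + 3*(-1) = 2 - 3 = -1)
Y = -1 (Y = -5 + (5 - 1) = -5 + 4 = -1)
(Y*8)*j(3/1 - 4/5, 2) = -1*8*(-1) = -8*(-1) = 8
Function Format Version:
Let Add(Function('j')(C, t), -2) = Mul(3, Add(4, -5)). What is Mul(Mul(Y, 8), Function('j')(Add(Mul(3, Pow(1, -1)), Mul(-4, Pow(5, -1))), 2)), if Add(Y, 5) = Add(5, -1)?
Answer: 8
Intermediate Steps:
Function('j')(C, t) = -1 (Function('j')(C, t) = Add(2, Mul(3, Add(4, -5))) = Add(2, Mul(3, -1)) = Add(2, -3) = -1)
Y = -1 (Y = Add(-5, Add(5, -1)) = Add(-5, 4) = -1)
Mul(Mul(Y, 8), Function('j')(Add(Mul(3, Pow(1, -1)), Mul(-4, Pow(5, -1))), 2)) = Mul(Mul(-1, 8), -1) = Mul(-8, -1) = 8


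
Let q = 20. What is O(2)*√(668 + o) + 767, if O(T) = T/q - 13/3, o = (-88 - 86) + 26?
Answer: 767 - 127*√130/15 ≈ 670.46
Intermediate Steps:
o = -148 (o = -174 + 26 = -148)
O(T) = -13/3 + T/20 (O(T) = T/20 - 13/3 = -13/3 + T/20)
O(2)*√(668 + o) + 767 = (-13/3 + (1/20)*2)*√(668 - 148) + 767 = (-13/3 + ⅒)*√520 + 767 = -127*√130/15 + 767 = 767 - 127*√130/15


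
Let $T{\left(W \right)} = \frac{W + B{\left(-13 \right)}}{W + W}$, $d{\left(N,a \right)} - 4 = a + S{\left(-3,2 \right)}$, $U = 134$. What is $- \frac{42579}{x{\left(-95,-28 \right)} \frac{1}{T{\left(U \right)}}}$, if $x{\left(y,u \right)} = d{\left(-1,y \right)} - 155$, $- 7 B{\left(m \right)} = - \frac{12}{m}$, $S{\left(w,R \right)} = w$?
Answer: $\frac{1041561}{12194} \approx 85.416$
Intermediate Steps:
$d{\left(N,a \right)} = 1 + a$ ($d{\left(N,a \right)} = 4 + \left(a - 3\right) = 4 + \left(-3 + a\right) = 1 + a$)
$B{\left(m \right)} = \frac{12}{7 m}$ ($B{\left(m \right)} = - \frac{\left(-12\right) \frac{1}{m}}{7} = \frac{12}{7 m}$)
$x{\left(y,u \right)} = -154 + y$ ($x{\left(y,u \right)} = \left(1 + y\right) - 155 = -154 + y$)
$T{\left(W \right)} = \frac{- \frac{12}{91} + W}{2 W}$ ($T{\left(W \right)} = \frac{W + \frac{12}{7 \left(-13\right)}}{W + W} = \frac{W + \frac{12}{7} \left(- \frac{1}{13}\right)}{2 W} = \left(W - \frac{12}{91}\right) \frac{1}{2 W} = \left(- \frac{12}{91} + W\right) \frac{1}{2 W} = \frac{- \frac{12}{91} + W}{2 W}$)
$- \frac{42579}{x{\left(-95,-28 \right)} \frac{1}{T{\left(U \right)}}} = - \frac{42579}{\left(-154 - 95\right) \frac{1}{\frac{1}{182} \cdot \frac{1}{134} \left(-12 + 91 \cdot 134\right)}} = - \frac{42579}{\left(-249\right) \frac{1}{\frac{1}{182} \cdot \frac{1}{134} \left(-12 + 12194\right)}} = - \frac{42579}{\left(-249\right) \frac{1}{\frac{1}{182} \cdot \frac{1}{134} \cdot 12182}} = - \frac{42579}{\left(-249\right) \frac{1}{\frac{6091}{12194}}} = - \frac{42579}{\left(-249\right) \frac{12194}{6091}} = - \frac{42579}{- \frac{3036306}{6091}} = \left(-42579\right) \left(- \frac{6091}{3036306}\right) = \frac{1041561}{12194}$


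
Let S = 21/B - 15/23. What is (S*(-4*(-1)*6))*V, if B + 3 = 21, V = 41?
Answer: 11644/23 ≈ 506.26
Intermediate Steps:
B = 18 (B = -3 + 21 = 18)
S = 71/138 (S = 21/18 - 15/23 = 21*(1/18) - 15*1/23 = 7/6 - 15/23 = 71/138 ≈ 0.51449)
(S*(-4*(-1)*6))*V = (71*(-4*(-1)*6)/138)*41 = (71*(4*6)/138)*41 = ((71/138)*24)*41 = (284/23)*41 = 11644/23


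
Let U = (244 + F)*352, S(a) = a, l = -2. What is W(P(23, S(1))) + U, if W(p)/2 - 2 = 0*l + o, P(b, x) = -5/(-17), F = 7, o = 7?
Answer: 88370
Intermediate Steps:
P(b, x) = 5/17 (P(b, x) = -5*(-1/17) = 5/17)
W(p) = 18 (W(p) = 4 + 2*(0*(-2) + 7) = 4 + 2*(0 + 7) = 4 + 2*7 = 4 + 14 = 18)
U = 88352 (U = (244 + 7)*352 = 251*352 = 88352)
W(P(23, S(1))) + U = 18 + 88352 = 88370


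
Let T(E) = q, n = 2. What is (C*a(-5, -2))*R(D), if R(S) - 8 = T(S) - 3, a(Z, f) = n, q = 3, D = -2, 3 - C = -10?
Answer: 208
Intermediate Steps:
C = 13 (C = 3 - 1*(-10) = 3 + 10 = 13)
a(Z, f) = 2
T(E) = 3
R(S) = 8 (R(S) = 8 + (3 - 3) = 8 + 0 = 8)
(C*a(-5, -2))*R(D) = (13*2)*8 = 26*8 = 208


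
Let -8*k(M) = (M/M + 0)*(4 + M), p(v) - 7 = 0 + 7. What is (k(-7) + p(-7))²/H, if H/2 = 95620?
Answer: 2645/2447872 ≈ 0.0010805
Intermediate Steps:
H = 191240 (H = 2*95620 = 191240)
p(v) = 14 (p(v) = 7 + (0 + 7) = 7 + 7 = 14)
k(M) = -½ - M/8 (k(M) = -(M/M + 0)*(4 + M)/8 = -(1 + 0)*(4 + M)/8 = -(4 + M)/8 = -½ - M/8)
(k(-7) + p(-7))²/H = ((-½ - ⅛*(-7)) + 14)²/191240 = ((-½ + 7/8) + 14)²*(1/191240) = (3/8 + 14)²*(1/191240) = (115/8)²*(1/191240) = (13225/64)*(1/191240) = 2645/2447872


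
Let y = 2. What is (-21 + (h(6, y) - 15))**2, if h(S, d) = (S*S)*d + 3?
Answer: 1521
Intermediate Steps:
h(S, d) = 3 + d*S**2 (h(S, d) = S**2*d + 3 = d*S**2 + 3 = 3 + d*S**2)
(-21 + (h(6, y) - 15))**2 = (-21 + ((3 + 2*6**2) - 15))**2 = (-21 + ((3 + 2*36) - 15))**2 = (-21 + ((3 + 72) - 15))**2 = (-21 + (75 - 15))**2 = (-21 + 60)**2 = 39**2 = 1521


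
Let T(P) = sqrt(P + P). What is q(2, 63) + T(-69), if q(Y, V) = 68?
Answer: 68 + I*sqrt(138) ≈ 68.0 + 11.747*I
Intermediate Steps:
T(P) = sqrt(2)*sqrt(P) (T(P) = sqrt(2*P) = sqrt(2)*sqrt(P))
q(2, 63) + T(-69) = 68 + sqrt(2)*sqrt(-69) = 68 + sqrt(2)*(I*sqrt(69)) = 68 + I*sqrt(138)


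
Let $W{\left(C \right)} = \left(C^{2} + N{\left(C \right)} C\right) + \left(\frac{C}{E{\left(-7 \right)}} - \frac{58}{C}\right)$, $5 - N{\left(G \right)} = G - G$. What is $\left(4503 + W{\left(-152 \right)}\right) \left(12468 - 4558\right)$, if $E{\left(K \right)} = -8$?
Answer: $\frac{8075496975}{38} \approx 2.1251 \cdot 10^{8}$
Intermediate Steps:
$N{\left(G \right)} = 5$ ($N{\left(G \right)} = 5 - \left(G - G\right) = 5 - 0 = 5 + 0 = 5$)
$W{\left(C \right)} = C^{2} - \frac{58}{C} + \frac{39 C}{8}$ ($W{\left(C \right)} = \left(C^{2} + 5 C\right) + \left(\frac{C}{-8} - \frac{58}{C}\right) = \left(C^{2} + 5 C\right) + \left(C \left(- \frac{1}{8}\right) - \frac{58}{C}\right) = \left(C^{2} + 5 C\right) - \left(\frac{58}{C} + \frac{C}{8}\right) = C^{2} - \frac{58}{C} + \frac{39 C}{8}$)
$\left(4503 + W{\left(-152 \right)}\right) \left(12468 - 4558\right) = \left(4503 + \left(\left(-152\right)^{2} - \frac{58}{-152} + \frac{39}{8} \left(-152\right)\right)\right) \left(12468 - 4558\right) = \left(4503 - - \frac{1699617}{76}\right) 7910 = \left(4503 + \left(23104 + \frac{29}{76} - 741\right)\right) 7910 = \left(4503 + \frac{1699617}{76}\right) 7910 = \frac{2041845}{76} \cdot 7910 = \frac{8075496975}{38}$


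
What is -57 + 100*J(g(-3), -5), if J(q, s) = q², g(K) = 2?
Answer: 343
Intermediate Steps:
-57 + 100*J(g(-3), -5) = -57 + 100*2² = -57 + 100*4 = -57 + 400 = 343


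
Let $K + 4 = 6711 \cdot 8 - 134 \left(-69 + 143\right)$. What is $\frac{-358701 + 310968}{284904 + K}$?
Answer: $- \frac{47733}{328672} \approx -0.14523$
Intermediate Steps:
$K = 43768$ ($K = -4 + \left(6711 \cdot 8 - 134 \left(-69 + 143\right)\right) = -4 + \left(53688 - 134 \cdot 74\right) = -4 + \left(53688 - 9916\right) = -4 + 43772 = 43768$)
$\frac{-358701 + 310968}{284904 + K} = \frac{-358701 + 310968}{284904 + 43768} = - \frac{47733}{328672}$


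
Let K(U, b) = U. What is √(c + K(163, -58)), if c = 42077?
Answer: 16*√165 ≈ 205.52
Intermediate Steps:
√(c + K(163, -58)) = √(42077 + 163) = √42240 = 16*√165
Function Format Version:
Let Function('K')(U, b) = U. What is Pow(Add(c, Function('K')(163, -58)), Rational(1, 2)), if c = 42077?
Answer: Mul(16, Pow(165, Rational(1, 2))) ≈ 205.52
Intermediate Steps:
Pow(Add(c, Function('K')(163, -58)), Rational(1, 2)) = Pow(Add(42077, 163), Rational(1, 2)) = Pow(42240, Rational(1, 2)) = Mul(16, Pow(165, Rational(1, 2)))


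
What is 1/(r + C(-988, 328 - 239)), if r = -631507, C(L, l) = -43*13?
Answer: -1/632066 ≈ -1.5821e-6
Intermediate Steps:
C(L, l) = -559
1/(r + C(-988, 328 - 239)) = 1/(-631507 - 559) = 1/(-632066) = -1/632066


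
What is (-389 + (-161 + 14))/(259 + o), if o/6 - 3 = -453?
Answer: 536/2441 ≈ 0.21958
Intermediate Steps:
o = -2700 (o = 18 + 6*(-453) = 18 - 2718 = -2700)
(-389 + (-161 + 14))/(259 + o) = (-389 + (-161 + 14))/(259 - 2700) = (-389 - 147)/(-2441) = -536*(-1/2441) = 536/2441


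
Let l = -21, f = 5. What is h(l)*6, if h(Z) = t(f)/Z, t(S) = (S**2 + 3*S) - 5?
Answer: -10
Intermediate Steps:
t(S) = -5 + S**2 + 3*S
h(Z) = 35/Z (h(Z) = (-5 + 5**2 + 3*5)/Z = (-5 + 25 + 15)/Z = 35/Z)
h(l)*6 = (35/(-21))*6 = (35*(-1/21))*6 = -5/3*6 = -10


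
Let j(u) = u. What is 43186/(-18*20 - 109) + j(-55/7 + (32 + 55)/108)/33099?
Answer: -51459001963/558843516 ≈ -92.081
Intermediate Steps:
43186/(-18*20 - 109) + j(-55/7 + (32 + 55)/108)/33099 = 43186/(-18*20 - 109) + (-55/7 + (32 + 55)/108)/33099 = 43186/(-360 - 109) + (-55*1/7 + 87*(1/108))*(1/33099) = 43186/(-469) + (-55/7 + 29/36)*(1/33099) = 43186*(-1/469) - 1777/252*1/33099 = -43186/469 - 1777/8340948 = -51459001963/558843516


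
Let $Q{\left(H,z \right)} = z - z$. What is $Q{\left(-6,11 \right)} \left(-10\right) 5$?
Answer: $0$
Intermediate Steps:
$Q{\left(H,z \right)} = 0$
$Q{\left(-6,11 \right)} \left(-10\right) 5 = 0 \left(-10\right) 5 = 0 \cdot 5 = 0$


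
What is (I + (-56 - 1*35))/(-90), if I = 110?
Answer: -19/90 ≈ -0.21111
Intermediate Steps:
(I + (-56 - 1*35))/(-90) = (110 + (-56 - 1*35))/(-90) = (110 + (-56 - 35))*(-1/90) = (110 - 91)*(-1/90) = 19*(-1/90) = -19/90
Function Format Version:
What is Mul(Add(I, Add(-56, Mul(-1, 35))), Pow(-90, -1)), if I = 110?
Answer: Rational(-19, 90) ≈ -0.21111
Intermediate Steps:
Mul(Add(I, Add(-56, Mul(-1, 35))), Pow(-90, -1)) = Mul(Add(110, Add(-56, Mul(-1, 35))), Pow(-90, -1)) = Mul(Add(110, Add(-56, -35)), Rational(-1, 90)) = Mul(Add(110, -91), Rational(-1, 90)) = Mul(19, Rational(-1, 90)) = Rational(-19, 90)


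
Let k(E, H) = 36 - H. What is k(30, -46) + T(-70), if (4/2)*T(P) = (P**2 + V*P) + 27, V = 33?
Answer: 2781/2 ≈ 1390.5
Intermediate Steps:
T(P) = 27/2 + P**2/2 + 33*P/2 (T(P) = ((P**2 + 33*P) + 27)/2 = (27 + P**2 + 33*P)/2 = 27/2 + P**2/2 + 33*P/2)
k(30, -46) + T(-70) = (36 - 1*(-46)) + (27/2 + (1/2)*(-70)**2 + (33/2)*(-70)) = (36 + 46) + (27/2 + (1/2)*4900 - 1155) = 82 + (27/2 + 2450 - 1155) = 82 + 2617/2 = 2781/2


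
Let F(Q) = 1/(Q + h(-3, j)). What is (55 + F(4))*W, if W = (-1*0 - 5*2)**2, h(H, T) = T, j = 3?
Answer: 38600/7 ≈ 5514.3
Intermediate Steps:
F(Q) = 1/(3 + Q) (F(Q) = 1/(Q + 3) = 1/(3 + Q))
W = 100 (W = (0 - 10)**2 = (-10)**2 = 100)
(55 + F(4))*W = (55 + 1/(3 + 4))*100 = (55 + 1/7)*100 = (386/7)*100 = 38600/7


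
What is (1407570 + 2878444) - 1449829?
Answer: 2836185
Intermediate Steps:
(1407570 + 2878444) - 1449829 = 4286014 - 1449829 = 2836185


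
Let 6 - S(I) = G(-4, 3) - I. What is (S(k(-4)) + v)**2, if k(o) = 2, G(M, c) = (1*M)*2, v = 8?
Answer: 576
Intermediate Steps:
G(M, c) = 2*M (G(M, c) = M*2 = 2*M)
S(I) = 14 + I (S(I) = 6 - (2*(-4) - I) = 6 - (-8 - I) = 6 + (8 + I) = 14 + I)
(S(k(-4)) + v)**2 = ((14 + 2) + 8)**2 = (16 + 8)**2 = 24**2 = 576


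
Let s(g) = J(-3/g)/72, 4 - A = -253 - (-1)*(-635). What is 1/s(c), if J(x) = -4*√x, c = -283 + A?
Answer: 18*I*√203 ≈ 256.46*I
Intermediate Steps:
A = 892 (A = 4 - (-253 - (-1)*(-635)) = 4 - (-253 - 1*635) = 4 - (-253 - 635) = 4 - 1*(-888) = 4 + 888 = 892)
c = 609 (c = -283 + 892 = 609)
s(g) = -√3*√(-1/g)/18 (s(g) = (-4*√3*√(-1/g))/72 = -√3*√(-1/g)/18)
1/s(c) = 1/(-√3*√(-1/609)/18) = 1/(-√3*I*√609/609/18) = 1/(-I*√203/3654) = 18*I*√203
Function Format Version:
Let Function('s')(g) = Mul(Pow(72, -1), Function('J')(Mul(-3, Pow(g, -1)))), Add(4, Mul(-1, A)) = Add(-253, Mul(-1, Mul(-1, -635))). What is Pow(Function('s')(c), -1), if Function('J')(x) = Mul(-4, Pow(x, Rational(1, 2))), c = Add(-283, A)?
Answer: Mul(18, I, Pow(203, Rational(1, 2))) ≈ Mul(256.46, I)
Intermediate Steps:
A = 892 (A = Add(4, Mul(-1, Add(-253, Mul(-1, Mul(-1, -635))))) = Add(4, Mul(-1, Add(-253, Mul(-1, 635)))) = Add(4, Mul(-1, Add(-253, -635))) = Add(4, Mul(-1, -888)) = Add(4, 888) = 892)
c = 609 (c = Add(-283, 892) = 609)
Function('s')(g) = Mul(Rational(-1, 18), Pow(3, Rational(1, 2)), Pow(Mul(-1, Pow(g, -1)), Rational(1, 2))) (Function('s')(g) = Mul(Pow(72, -1), Mul(-4, Pow(Mul(-3, Pow(g, -1)), Rational(1, 2)))) = Mul(Rational(1, 72), Mul(-4, Mul(Pow(3, Rational(1, 2)), Pow(Mul(-1, Pow(g, -1)), Rational(1, 2))))) = Mul(Rational(1, 72), Mul(-4, Pow(3, Rational(1, 2)), Pow(Mul(-1, Pow(g, -1)), Rational(1, 2)))) = Mul(Rational(-1, 18), Pow(3, Rational(1, 2)), Pow(Mul(-1, Pow(g, -1)), Rational(1, 2))))
Pow(Function('s')(c), -1) = Pow(Mul(Rational(-1, 18), Pow(3, Rational(1, 2)), Pow(Mul(-1, Pow(609, -1)), Rational(1, 2))), -1) = Pow(Mul(Rational(-1, 18), Pow(3, Rational(1, 2)), Pow(Mul(-1, Rational(1, 609)), Rational(1, 2))), -1) = Pow(Mul(Rational(-1, 18), Pow(3, Rational(1, 2)), Pow(Rational(-1, 609), Rational(1, 2))), -1) = Pow(Mul(Rational(-1, 18), Pow(3, Rational(1, 2)), Mul(Rational(1, 609), I, Pow(609, Rational(1, 2)))), -1) = Pow(Mul(Rational(-1, 3654), I, Pow(203, Rational(1, 2))), -1) = Mul(18, I, Pow(203, Rational(1, 2)))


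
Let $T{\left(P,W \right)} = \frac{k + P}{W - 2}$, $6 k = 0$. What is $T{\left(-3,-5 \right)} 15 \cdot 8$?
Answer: $\frac{360}{7} \approx 51.429$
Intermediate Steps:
$k = 0$ ($k = \frac{1}{6} \cdot 0 = 0$)
$T{\left(P,W \right)} = \frac{P}{-2 + W}$ ($T{\left(P,W \right)} = \frac{0 + P}{W - 2} = \frac{P}{-2 + W}$)
$T{\left(-3,-5 \right)} 15 \cdot 8 = - \frac{3}{-2 - 5} \cdot 15 \cdot 8 = - \frac{3}{-7} \cdot 15 \cdot 8 = \left(-3\right) \left(- \frac{1}{7}\right) 15 \cdot 8 = \frac{3}{7} \cdot 15 \cdot 8 = \frac{45}{7} \cdot 8 = \frac{360}{7}$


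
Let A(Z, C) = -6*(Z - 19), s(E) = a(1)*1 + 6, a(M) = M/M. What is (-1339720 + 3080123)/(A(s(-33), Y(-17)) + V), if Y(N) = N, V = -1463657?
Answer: -1740403/1463585 ≈ -1.1891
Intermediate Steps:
a(M) = 1
s(E) = 7 (s(E) = 1*1 + 6 = 1 + 6 = 7)
A(Z, C) = 114 - 6*Z (A(Z, C) = -6*(-19 + Z) = 114 - 6*Z)
(-1339720 + 3080123)/(A(s(-33), Y(-17)) + V) = (-1339720 + 3080123)/((114 - 6*7) - 1463657) = 1740403/((114 - 42) - 1463657) = 1740403/(72 - 1463657) = 1740403/(-1463585) = 1740403*(-1/1463585) = -1740403/1463585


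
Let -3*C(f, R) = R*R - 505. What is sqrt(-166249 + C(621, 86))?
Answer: I*sqrt(168546) ≈ 410.54*I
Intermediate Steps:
C(f, R) = 505/3 - R**2/3 (C(f, R) = -(R*R - 505)/3 = -(R**2 - 505)/3 = -(-505 + R**2)/3 = 505/3 - R**2/3)
sqrt(-166249 + C(621, 86)) = sqrt(-166249 + (505/3 - 1/3*86**2)) = sqrt(-166249 + (505/3 - 1/3*7396)) = sqrt(-166249 + (505/3 - 7396/3)) = sqrt(-166249 - 2297) = sqrt(-168546) = I*sqrt(168546)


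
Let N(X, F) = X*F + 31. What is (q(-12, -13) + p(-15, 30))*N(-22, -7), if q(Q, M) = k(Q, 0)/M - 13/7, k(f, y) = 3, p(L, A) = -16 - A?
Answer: -809560/91 ≈ -8896.3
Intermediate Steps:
N(X, F) = 31 + F*X (N(X, F) = F*X + 31 = 31 + F*X)
q(Q, M) = -13/7 + 3/M (q(Q, M) = 3/M - 13/7 = -13/7 + 3/M)
(q(-12, -13) + p(-15, 30))*N(-22, -7) = ((-13/7 + 3/(-13)) + (-16 - 1*30))*(31 - 7*(-22)) = ((-13/7 + 3*(-1/13)) + (-16 - 30))*(31 + 154) = ((-13/7 - 3/13) - 46)*185 = (-190/91 - 46)*185 = -4376/91*185 = -809560/91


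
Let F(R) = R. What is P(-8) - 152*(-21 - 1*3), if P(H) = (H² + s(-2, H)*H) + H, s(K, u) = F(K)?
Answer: 3720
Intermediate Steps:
s(K, u) = K
P(H) = H² - H (P(H) = (H² - 2*H) + H = H² - H)
P(-8) - 152*(-21 - 1*3) = -8*(-1 - 8) - 152*(-21 - 1*3) = -8*(-9) - 152*(-21 - 3) = 72 - 152*(-24) = 72 + 3648 = 3720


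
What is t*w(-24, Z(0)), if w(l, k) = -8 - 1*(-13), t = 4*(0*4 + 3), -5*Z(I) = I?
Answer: 60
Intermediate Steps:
Z(I) = -I/5
t = 12 (t = 4*(0 + 3) = 4*3 = 12)
w(l, k) = 5 (w(l, k) = -8 + 13 = 5)
t*w(-24, Z(0)) = 12*5 = 60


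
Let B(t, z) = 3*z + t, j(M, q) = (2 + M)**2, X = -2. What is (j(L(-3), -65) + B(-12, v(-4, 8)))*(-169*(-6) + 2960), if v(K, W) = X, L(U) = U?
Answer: -67558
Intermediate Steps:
v(K, W) = -2
B(t, z) = t + 3*z
(j(L(-3), -65) + B(-12, v(-4, 8)))*(-169*(-6) + 2960) = ((2 - 3)**2 + (-12 + 3*(-2)))*(-169*(-6) + 2960) = ((-1)**2 + (-12 - 6))*(1014 + 2960) = (1 - 18)*3974 = -17*3974 = -67558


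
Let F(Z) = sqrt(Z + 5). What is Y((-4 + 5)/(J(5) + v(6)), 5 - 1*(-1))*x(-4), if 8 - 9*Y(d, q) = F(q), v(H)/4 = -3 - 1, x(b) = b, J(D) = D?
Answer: -32/9 + 4*sqrt(11)/9 ≈ -2.0815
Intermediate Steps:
v(H) = -16 (v(H) = 4*(-3 - 1) = 4*(-4) = -16)
F(Z) = sqrt(5 + Z)
Y(d, q) = 8/9 - sqrt(5 + q)/9
Y((-4 + 5)/(J(5) + v(6)), 5 - 1*(-1))*x(-4) = (8/9 - sqrt(5 + (5 - 1*(-1)))/9)*(-4) = (8/9 - sqrt(5 + (5 + 1))/9)*(-4) = (8/9 - sqrt(5 + 6)/9)*(-4) = (8/9 - sqrt(11)/9)*(-4) = -32/9 + 4*sqrt(11)/9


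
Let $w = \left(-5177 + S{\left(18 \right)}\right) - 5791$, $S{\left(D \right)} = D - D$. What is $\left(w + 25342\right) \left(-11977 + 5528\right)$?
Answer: $-92697926$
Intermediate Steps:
$S{\left(D \right)} = 0$
$w = -10968$ ($w = \left(-5177 + 0\right) - 5791 = -5177 - 5791 = -10968$)
$\left(w + 25342\right) \left(-11977 + 5528\right) = \left(-10968 + 25342\right) \left(-11977 + 5528\right) = 14374 \left(-6449\right) = -92697926$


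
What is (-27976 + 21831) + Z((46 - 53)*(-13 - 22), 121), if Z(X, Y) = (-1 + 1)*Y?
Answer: -6145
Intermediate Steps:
Z(X, Y) = 0 (Z(X, Y) = 0*Y = 0)
(-27976 + 21831) + Z((46 - 53)*(-13 - 22), 121) = (-27976 + 21831) + 0 = -6145 + 0 = -6145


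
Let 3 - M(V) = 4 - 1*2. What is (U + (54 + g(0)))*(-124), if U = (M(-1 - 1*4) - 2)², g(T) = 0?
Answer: -6820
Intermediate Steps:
M(V) = 1 (M(V) = 3 - (4 - 1*2) = 3 - (4 - 2) = 3 - 1*2 = 3 - 2 = 1)
U = 1 (U = (1 - 2)² = (-1)² = 1)
(U + (54 + g(0)))*(-124) = (1 + (54 + 0))*(-124) = (1 + 54)*(-124) = 55*(-124) = -6820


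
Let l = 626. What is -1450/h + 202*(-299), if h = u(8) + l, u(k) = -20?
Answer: -18301319/303 ≈ -60400.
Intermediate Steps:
h = 606 (h = -20 + 626 = 606)
-1450/h + 202*(-299) = -1450/606 + 202*(-299) = -1450*1/606 - 60398 = -725/303 - 60398 = -18301319/303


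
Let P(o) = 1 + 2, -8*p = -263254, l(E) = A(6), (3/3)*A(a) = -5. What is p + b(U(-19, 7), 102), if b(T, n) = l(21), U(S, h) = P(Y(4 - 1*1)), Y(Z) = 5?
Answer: 131607/4 ≈ 32902.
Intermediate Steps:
A(a) = -5
l(E) = -5
p = 131627/4 (p = -⅛*(-263254) = 131627/4 ≈ 32907.)
P(o) = 3
U(S, h) = 3
b(T, n) = -5
p + b(U(-19, 7), 102) = 131627/4 - 5 = 131607/4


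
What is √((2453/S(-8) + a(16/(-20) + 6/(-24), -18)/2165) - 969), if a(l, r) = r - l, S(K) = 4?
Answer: I*√6670067962/4330 ≈ 18.862*I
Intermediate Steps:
√((2453/S(-8) + a(16/(-20) + 6/(-24), -18)/2165) - 969) = √((2453/4 + (-18 - (16/(-20) + 6/(-24)))/2165) - 969) = √((2453*(¼) + (-18 - (16*(-1/20) + 6*(-1/24)))*(1/2165)) - 969) = √((2453/4 + (-18 - (-⅘ - ¼))*(1/2165)) - 969) = √((2453/4 + (-18 - 1*(-21/20))*(1/2165)) - 969) = √((2453/4 + (-18 + 21/20)*(1/2165)) - 969) = √((2453/4 - 339/20*1/2165) - 969) = √((2453/4 - 339/43300) - 969) = √(13276693/21650 - 969) = √(-7702157/21650) = I*√6670067962/4330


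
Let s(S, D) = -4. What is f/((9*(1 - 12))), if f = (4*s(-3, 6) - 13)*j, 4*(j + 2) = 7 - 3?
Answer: -29/99 ≈ -0.29293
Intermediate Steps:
j = -1 (j = -2 + (7 - 3)/4 = -2 + (1/4)*4 = -2 + 1 = -1)
f = 29 (f = (4*(-4) - 13)*(-1) = (-16 - 13)*(-1) = -29*(-1) = 29)
f/((9*(1 - 12))) = 29/((9*(1 - 12))) = 29/((9*(-11))) = 29/(-99) = 29*(-1/99) = -29/99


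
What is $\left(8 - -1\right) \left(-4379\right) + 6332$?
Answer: $-33079$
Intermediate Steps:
$\left(8 - -1\right) \left(-4379\right) + 6332 = \left(8 + 1\right) \left(-4379\right) + 6332 = 9 \left(-4379\right) + 6332 = -39411 + 6332 = -33079$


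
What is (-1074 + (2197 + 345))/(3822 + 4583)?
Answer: 1468/8405 ≈ 0.17466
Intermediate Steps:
(-1074 + (2197 + 345))/(3822 + 4583) = (-1074 + 2542)/8405 = 1468*(1/8405) = 1468/8405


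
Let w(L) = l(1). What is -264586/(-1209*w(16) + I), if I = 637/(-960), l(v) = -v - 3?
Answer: -254002560/4641923 ≈ -54.719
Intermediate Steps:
l(v) = -3 - v
w(L) = -4 (w(L) = -3 - 1*1 = -3 - 1 = -4)
I = -637/960 (I = 637*(-1/960) = -637/960 ≈ -0.66354)
-264586/(-1209*w(16) + I) = -264586/(-1209*(-4) - 637/960) = -264586/(4836 - 637/960) = -264586/4641923/960 = -264586*960/4641923 = -254002560/4641923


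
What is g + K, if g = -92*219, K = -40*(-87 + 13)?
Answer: -17188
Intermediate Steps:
K = 2960 (K = -40*(-74) = 2960)
g = -20148
g + K = -20148 + 2960 = -17188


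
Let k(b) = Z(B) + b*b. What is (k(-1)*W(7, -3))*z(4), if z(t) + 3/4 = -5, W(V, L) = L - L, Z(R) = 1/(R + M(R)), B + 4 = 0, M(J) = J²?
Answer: 0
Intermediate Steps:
B = -4 (B = -4 + 0 = -4)
Z(R) = 1/(R + R²)
W(V, L) = 0
z(t) = -23/4 (z(t) = -¾ - 5 = -23/4)
k(b) = 1/12 + b² (k(b) = 1/((-4)*(1 - 4)) + b*b = -¼/(-3) + b² = -¼*(-⅓) + b² = 1/12 + b²)
(k(-1)*W(7, -3))*z(4) = ((1/12 + (-1)²)*0)*(-23/4) = ((1/12 + 1)*0)*(-23/4) = ((13/12)*0)*(-23/4) = 0*(-23/4) = 0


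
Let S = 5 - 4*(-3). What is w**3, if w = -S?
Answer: -4913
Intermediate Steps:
S = 17 (S = 5 + 12 = 17)
w = -17 (w = -1*17 = -17)
w**3 = (-17)**3 = -4913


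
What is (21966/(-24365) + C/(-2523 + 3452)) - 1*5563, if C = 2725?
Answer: -125872989644/22635085 ≈ -5561.0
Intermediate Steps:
(21966/(-24365) + C/(-2523 + 3452)) - 1*5563 = (21966/(-24365) + 2725/(-2523 + 3452)) - 1*5563 = (21966*(-1/24365) + 2725/929) - 5563 = (-21966/24365 + 2725*(1/929)) - 5563 = (-21966/24365 + 2725/929) - 5563 = 45988211/22635085 - 5563 = -125872989644/22635085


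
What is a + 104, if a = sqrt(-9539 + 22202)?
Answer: 104 + 3*sqrt(1407) ≈ 216.53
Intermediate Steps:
a = 3*sqrt(1407) (a = sqrt(12663) = 3*sqrt(1407) ≈ 112.53)
a + 104 = 3*sqrt(1407) + 104 = 104 + 3*sqrt(1407)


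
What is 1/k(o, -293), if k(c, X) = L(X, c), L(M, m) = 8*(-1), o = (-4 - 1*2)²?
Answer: -⅛ ≈ -0.12500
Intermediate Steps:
o = 36 (o = (-4 - 2)² = (-6)² = 36)
L(M, m) = -8
k(c, X) = -8
1/k(o, -293) = 1/(-8) = -⅛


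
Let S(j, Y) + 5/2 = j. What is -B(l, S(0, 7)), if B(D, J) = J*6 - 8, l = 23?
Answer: 23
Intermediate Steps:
S(j, Y) = -5/2 + j
B(D, J) = -8 + 6*J (B(D, J) = 6*J - 8 = -8 + 6*J)
-B(l, S(0, 7)) = -(-8 + 6*(-5/2 + 0)) = -(-8 + 6*(-5/2)) = -(-8 - 15) = -1*(-23) = 23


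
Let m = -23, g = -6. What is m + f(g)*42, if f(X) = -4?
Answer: -191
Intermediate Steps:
m + f(g)*42 = -23 - 4*42 = -23 - 168 = -191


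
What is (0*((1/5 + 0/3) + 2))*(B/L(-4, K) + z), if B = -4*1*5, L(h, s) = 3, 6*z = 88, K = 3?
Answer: 0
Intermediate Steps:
z = 44/3 (z = (⅙)*88 = 44/3 ≈ 14.667)
B = -20 (B = -4*5 = -20)
(0*((1/5 + 0/3) + 2))*(B/L(-4, K) + z) = (0*((1/5 + 0/3) + 2))*(-20/3 + 44/3) = (0*((1*(⅕) + 0*(⅓)) + 2))*(-20*⅓ + 44/3) = (0*((⅕ + 0) + 2))*(-20/3 + 44/3) = (0*(⅕ + 2))*8 = (0*(11/5))*8 = 0*8 = 0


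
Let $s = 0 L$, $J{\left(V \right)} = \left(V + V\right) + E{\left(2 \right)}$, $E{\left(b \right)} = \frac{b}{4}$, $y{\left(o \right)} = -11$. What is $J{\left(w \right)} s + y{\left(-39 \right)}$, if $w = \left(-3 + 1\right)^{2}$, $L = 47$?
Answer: $-11$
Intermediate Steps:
$E{\left(b \right)} = \frac{b}{4}$ ($E{\left(b \right)} = b \frac{1}{4} = \frac{b}{4}$)
$w = 4$ ($w = \left(-2\right)^{2} = 4$)
$J{\left(V \right)} = \frac{1}{2} + 2 V$ ($J{\left(V \right)} = \left(V + V\right) + \frac{1}{4} \cdot 2 = 2 V + \frac{1}{2} = \frac{1}{2} + 2 V$)
$s = 0$ ($s = 0 \cdot 47 = 0$)
$J{\left(w \right)} s + y{\left(-39 \right)} = \left(\frac{1}{2} + 2 \cdot 4\right) 0 - 11 = \left(\frac{1}{2} + 8\right) 0 - 11 = \frac{17}{2} \cdot 0 - 11 = 0 - 11 = -11$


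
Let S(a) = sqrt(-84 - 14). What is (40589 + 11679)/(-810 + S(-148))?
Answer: -21168540/328099 - 182938*I*sqrt(2)/328099 ≈ -64.519 - 0.78852*I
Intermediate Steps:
S(a) = 7*I*sqrt(2) (S(a) = sqrt(-98) = 7*I*sqrt(2))
(40589 + 11679)/(-810 + S(-148)) = (40589 + 11679)/(-810 + 7*I*sqrt(2)) = 52268/(-810 + 7*I*sqrt(2))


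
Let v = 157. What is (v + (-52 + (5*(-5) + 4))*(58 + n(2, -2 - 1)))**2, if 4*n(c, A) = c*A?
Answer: 62964225/4 ≈ 1.5741e+7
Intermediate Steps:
n(c, A) = A*c/4 (n(c, A) = (c*A)/4 = (A*c)/4 = A*c/4)
(v + (-52 + (5*(-5) + 4))*(58 + n(2, -2 - 1)))**2 = (157 + (-52 + (5*(-5) + 4))*(58 + (1/4)*(-2 - 1)*2))**2 = (157 + (-52 + (-25 + 4))*(58 + (1/4)*(-3)*2))**2 = (157 + (-52 - 21)*(58 - 3/2))**2 = (157 - 73*113/2)**2 = (157 - 8249/2)**2 = (-7935/2)**2 = 62964225/4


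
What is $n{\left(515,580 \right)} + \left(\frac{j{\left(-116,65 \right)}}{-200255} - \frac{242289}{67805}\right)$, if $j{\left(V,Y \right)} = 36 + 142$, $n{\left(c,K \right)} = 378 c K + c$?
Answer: $\frac{306622537926340728}{2715658055} \approx 1.1291 \cdot 10^{8}$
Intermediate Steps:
$n{\left(c,K \right)} = c + 378 K c$ ($n{\left(c,K \right)} = 378 K c + c = c + 378 K c$)
$j{\left(V,Y \right)} = 178$
$n{\left(515,580 \right)} + \left(\frac{j{\left(-116,65 \right)}}{-200255} - \frac{242289}{67805}\right) = 515 \left(1 + 378 \cdot 580\right) + \left(\frac{178}{-200255} - \frac{242289}{67805}\right) = 515 \left(1 + 219240\right) + \left(178 \left(- \frac{1}{200255}\right) - \frac{242289}{67805}\right) = 515 \cdot 219241 - \frac{9706330597}{2715658055} = 112909115 - \frac{9706330597}{2715658055} = \frac{306622537926340728}{2715658055}$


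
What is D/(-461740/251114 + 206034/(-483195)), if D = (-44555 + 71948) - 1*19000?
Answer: -169730281054565/45808080196 ≈ -3705.2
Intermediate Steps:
D = 8393 (D = 27393 - 19000 = 8393)
D/(-461740/251114 + 206034/(-483195)) = 8393/(-461740/251114 + 206034/(-483195)) = 8393/(-461740*1/251114 + 206034*(-1/483195)) = 8393/(-230870/125557 - 68678/161065) = 8393/(-45808080196/20222838205) = 8393*(-20222838205/45808080196) = -169730281054565/45808080196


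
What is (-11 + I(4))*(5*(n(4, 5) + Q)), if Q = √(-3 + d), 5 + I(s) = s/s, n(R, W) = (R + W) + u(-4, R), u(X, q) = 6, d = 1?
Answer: -1125 - 75*I*√2 ≈ -1125.0 - 106.07*I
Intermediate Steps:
n(R, W) = 6 + R + W (n(R, W) = (R + W) + 6 = 6 + R + W)
I(s) = -4 (I(s) = -5 + s/s = -5 + 1 = -4)
Q = I*√2 (Q = √(-3 + 1) = √(-2) = I*√2 ≈ 1.4142*I)
(-11 + I(4))*(5*(n(4, 5) + Q)) = (-11 - 4)*(5*((6 + 4 + 5) + I*√2)) = -75*(15 + I*√2) = -15*(75 + 5*I*√2) = -1125 - 75*I*√2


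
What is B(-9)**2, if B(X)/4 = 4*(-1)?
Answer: 256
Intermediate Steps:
B(X) = -16 (B(X) = 4*(4*(-1)) = 4*(-4) = -16)
B(-9)**2 = (-16)**2 = 256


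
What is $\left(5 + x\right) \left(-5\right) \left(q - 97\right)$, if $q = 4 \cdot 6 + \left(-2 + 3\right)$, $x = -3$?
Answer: $720$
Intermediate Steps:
$q = 25$ ($q = 24 + 1 = 25$)
$\left(5 + x\right) \left(-5\right) \left(q - 97\right) = \left(5 - 3\right) \left(-5\right) \left(25 - 97\right) = 2 \left(-5\right) \left(-72\right) = \left(-10\right) \left(-72\right) = 720$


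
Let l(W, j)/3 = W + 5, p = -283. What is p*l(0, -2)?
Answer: -4245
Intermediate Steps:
l(W, j) = 15 + 3*W (l(W, j) = 3*(W + 5) = 3*(5 + W) = 15 + 3*W)
p*l(0, -2) = -283*(15 + 3*0) = -283*(15 + 0) = -283*15 = -4245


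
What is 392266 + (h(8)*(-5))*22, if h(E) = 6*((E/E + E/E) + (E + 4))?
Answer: 383026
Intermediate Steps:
h(E) = 36 + 6*E (h(E) = 6*((1 + 1) + (4 + E)) = 6*(2 + (4 + E)) = 6*(6 + E) = 36 + 6*E)
392266 + (h(8)*(-5))*22 = 392266 + ((36 + 6*8)*(-5))*22 = 392266 + ((36 + 48)*(-5))*22 = 392266 + (84*(-5))*22 = 392266 - 420*22 = 392266 - 9240 = 383026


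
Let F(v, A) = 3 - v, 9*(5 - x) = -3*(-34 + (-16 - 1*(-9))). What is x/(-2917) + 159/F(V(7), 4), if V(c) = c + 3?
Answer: -1391227/61257 ≈ -22.711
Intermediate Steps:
x = -26/3 (x = 5 - (-1)*(-34 + (-16 - 1*(-9)))/3 = 5 - (-1)*(-34 + (-16 + 9))/3 = 5 - (-1)*(-34 - 7)/3 = 5 - (-1)*(-41)/3 = 5 - ⅑*123 = 5 - 41/3 = -26/3 ≈ -8.6667)
V(c) = 3 + c
x/(-2917) + 159/F(V(7), 4) = -26/3/(-2917) + 159/(3 - (3 + 7)) = -26/3*(-1/2917) + 159/(3 - 1*10) = 26/8751 + 159/(3 - 10) = 26/8751 + 159/(-7) = 26/8751 + 159*(-⅐) = 26/8751 - 159/7 = -1391227/61257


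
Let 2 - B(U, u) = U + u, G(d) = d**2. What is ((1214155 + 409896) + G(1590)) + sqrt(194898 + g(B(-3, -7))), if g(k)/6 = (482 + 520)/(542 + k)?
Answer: 4152151 + 2*sqrt(3738790326)/277 ≈ 4.1526e+6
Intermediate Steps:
B(U, u) = 2 - U - u (B(U, u) = 2 - (U + u) = 2 + (-U - u) = 2 - U - u)
g(k) = 6012/(542 + k) (g(k) = 6*((482 + 520)/(542 + k)) = 6*(1002/(542 + k)) = 6012/(542 + k))
((1214155 + 409896) + G(1590)) + sqrt(194898 + g(B(-3, -7))) = ((1214155 + 409896) + 1590**2) + sqrt(194898 + 6012/(542 + (2 - 1*(-3) - 1*(-7)))) = (1624051 + 2528100) + sqrt(194898 + 6012/(542 + (2 + 3 + 7))) = 4152151 + sqrt(194898 + 6012/(542 + 12)) = 4152151 + sqrt(194898 + 6012/554) = 4152151 + sqrt(194898 + 6012*(1/554)) = 4152151 + sqrt(194898 + 3006/277) = 4152151 + sqrt(53989752/277) = 4152151 + 2*sqrt(3738790326)/277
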